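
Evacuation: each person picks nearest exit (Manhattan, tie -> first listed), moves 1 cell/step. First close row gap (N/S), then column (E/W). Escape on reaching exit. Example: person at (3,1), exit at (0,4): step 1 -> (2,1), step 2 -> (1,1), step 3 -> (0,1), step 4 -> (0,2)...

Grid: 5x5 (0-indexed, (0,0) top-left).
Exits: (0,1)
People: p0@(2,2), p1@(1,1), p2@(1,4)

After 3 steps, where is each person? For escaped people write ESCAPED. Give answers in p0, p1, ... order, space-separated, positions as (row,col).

Step 1: p0:(2,2)->(1,2) | p1:(1,1)->(0,1)->EXIT | p2:(1,4)->(0,4)
Step 2: p0:(1,2)->(0,2) | p1:escaped | p2:(0,4)->(0,3)
Step 3: p0:(0,2)->(0,1)->EXIT | p1:escaped | p2:(0,3)->(0,2)

ESCAPED ESCAPED (0,2)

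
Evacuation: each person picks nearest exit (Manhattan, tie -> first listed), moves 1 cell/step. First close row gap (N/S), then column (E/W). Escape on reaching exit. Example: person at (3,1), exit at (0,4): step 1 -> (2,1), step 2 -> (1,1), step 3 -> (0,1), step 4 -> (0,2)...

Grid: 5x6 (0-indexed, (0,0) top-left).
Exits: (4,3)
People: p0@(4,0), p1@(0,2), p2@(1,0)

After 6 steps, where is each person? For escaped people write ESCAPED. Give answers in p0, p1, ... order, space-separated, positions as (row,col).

Step 1: p0:(4,0)->(4,1) | p1:(0,2)->(1,2) | p2:(1,0)->(2,0)
Step 2: p0:(4,1)->(4,2) | p1:(1,2)->(2,2) | p2:(2,0)->(3,0)
Step 3: p0:(4,2)->(4,3)->EXIT | p1:(2,2)->(3,2) | p2:(3,0)->(4,0)
Step 4: p0:escaped | p1:(3,2)->(4,2) | p2:(4,0)->(4,1)
Step 5: p0:escaped | p1:(4,2)->(4,3)->EXIT | p2:(4,1)->(4,2)
Step 6: p0:escaped | p1:escaped | p2:(4,2)->(4,3)->EXIT

ESCAPED ESCAPED ESCAPED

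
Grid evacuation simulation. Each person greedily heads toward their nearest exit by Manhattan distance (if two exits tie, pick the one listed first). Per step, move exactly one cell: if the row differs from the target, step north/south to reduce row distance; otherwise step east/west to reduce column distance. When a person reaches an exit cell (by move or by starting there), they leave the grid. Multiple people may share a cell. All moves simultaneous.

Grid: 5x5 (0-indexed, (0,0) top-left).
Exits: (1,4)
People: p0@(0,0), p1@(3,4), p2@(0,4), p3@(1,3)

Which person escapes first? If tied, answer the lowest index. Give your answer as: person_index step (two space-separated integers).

Step 1: p0:(0,0)->(1,0) | p1:(3,4)->(2,4) | p2:(0,4)->(1,4)->EXIT | p3:(1,3)->(1,4)->EXIT
Step 2: p0:(1,0)->(1,1) | p1:(2,4)->(1,4)->EXIT | p2:escaped | p3:escaped
Step 3: p0:(1,1)->(1,2) | p1:escaped | p2:escaped | p3:escaped
Step 4: p0:(1,2)->(1,3) | p1:escaped | p2:escaped | p3:escaped
Step 5: p0:(1,3)->(1,4)->EXIT | p1:escaped | p2:escaped | p3:escaped
Exit steps: [5, 2, 1, 1]
First to escape: p2 at step 1

Answer: 2 1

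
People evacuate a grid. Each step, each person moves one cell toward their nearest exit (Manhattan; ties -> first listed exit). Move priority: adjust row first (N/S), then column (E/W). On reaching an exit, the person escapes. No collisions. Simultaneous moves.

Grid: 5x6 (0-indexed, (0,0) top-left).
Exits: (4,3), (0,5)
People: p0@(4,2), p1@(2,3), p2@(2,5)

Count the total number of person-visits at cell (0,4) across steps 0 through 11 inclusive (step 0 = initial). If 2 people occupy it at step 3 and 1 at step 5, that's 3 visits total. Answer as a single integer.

Step 0: p0@(4,2) p1@(2,3) p2@(2,5) -> at (0,4): 0 [-], cum=0
Step 1: p0@ESC p1@(3,3) p2@(1,5) -> at (0,4): 0 [-], cum=0
Step 2: p0@ESC p1@ESC p2@ESC -> at (0,4): 0 [-], cum=0
Total visits = 0

Answer: 0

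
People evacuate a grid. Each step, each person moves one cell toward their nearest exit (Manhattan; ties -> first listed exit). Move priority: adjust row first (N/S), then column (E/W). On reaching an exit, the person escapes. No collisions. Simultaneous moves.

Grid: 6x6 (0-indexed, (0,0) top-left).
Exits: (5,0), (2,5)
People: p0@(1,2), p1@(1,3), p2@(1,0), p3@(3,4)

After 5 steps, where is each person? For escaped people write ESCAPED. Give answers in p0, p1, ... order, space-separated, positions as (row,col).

Step 1: p0:(1,2)->(2,2) | p1:(1,3)->(2,3) | p2:(1,0)->(2,0) | p3:(3,4)->(2,4)
Step 2: p0:(2,2)->(2,3) | p1:(2,3)->(2,4) | p2:(2,0)->(3,0) | p3:(2,4)->(2,5)->EXIT
Step 3: p0:(2,3)->(2,4) | p1:(2,4)->(2,5)->EXIT | p2:(3,0)->(4,0) | p3:escaped
Step 4: p0:(2,4)->(2,5)->EXIT | p1:escaped | p2:(4,0)->(5,0)->EXIT | p3:escaped

ESCAPED ESCAPED ESCAPED ESCAPED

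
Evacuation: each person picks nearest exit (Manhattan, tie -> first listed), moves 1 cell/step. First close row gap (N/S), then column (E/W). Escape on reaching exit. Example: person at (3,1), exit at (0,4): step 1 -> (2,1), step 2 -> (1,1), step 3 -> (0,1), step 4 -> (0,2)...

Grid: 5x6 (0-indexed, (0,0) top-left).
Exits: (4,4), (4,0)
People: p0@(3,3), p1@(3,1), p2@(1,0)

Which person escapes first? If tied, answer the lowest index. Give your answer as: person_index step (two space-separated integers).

Step 1: p0:(3,3)->(4,3) | p1:(3,1)->(4,1) | p2:(1,0)->(2,0)
Step 2: p0:(4,3)->(4,4)->EXIT | p1:(4,1)->(4,0)->EXIT | p2:(2,0)->(3,0)
Step 3: p0:escaped | p1:escaped | p2:(3,0)->(4,0)->EXIT
Exit steps: [2, 2, 3]
First to escape: p0 at step 2

Answer: 0 2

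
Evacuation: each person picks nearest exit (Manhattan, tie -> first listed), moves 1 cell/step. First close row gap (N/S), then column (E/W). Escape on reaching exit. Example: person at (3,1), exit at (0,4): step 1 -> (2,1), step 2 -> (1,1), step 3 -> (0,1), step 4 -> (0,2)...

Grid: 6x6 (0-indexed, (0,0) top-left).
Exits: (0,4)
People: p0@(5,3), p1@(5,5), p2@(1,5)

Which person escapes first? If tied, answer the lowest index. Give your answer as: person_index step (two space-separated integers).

Step 1: p0:(5,3)->(4,3) | p1:(5,5)->(4,5) | p2:(1,5)->(0,5)
Step 2: p0:(4,3)->(3,3) | p1:(4,5)->(3,5) | p2:(0,5)->(0,4)->EXIT
Step 3: p0:(3,3)->(2,3) | p1:(3,5)->(2,5) | p2:escaped
Step 4: p0:(2,3)->(1,3) | p1:(2,5)->(1,5) | p2:escaped
Step 5: p0:(1,3)->(0,3) | p1:(1,5)->(0,5) | p2:escaped
Step 6: p0:(0,3)->(0,4)->EXIT | p1:(0,5)->(0,4)->EXIT | p2:escaped
Exit steps: [6, 6, 2]
First to escape: p2 at step 2

Answer: 2 2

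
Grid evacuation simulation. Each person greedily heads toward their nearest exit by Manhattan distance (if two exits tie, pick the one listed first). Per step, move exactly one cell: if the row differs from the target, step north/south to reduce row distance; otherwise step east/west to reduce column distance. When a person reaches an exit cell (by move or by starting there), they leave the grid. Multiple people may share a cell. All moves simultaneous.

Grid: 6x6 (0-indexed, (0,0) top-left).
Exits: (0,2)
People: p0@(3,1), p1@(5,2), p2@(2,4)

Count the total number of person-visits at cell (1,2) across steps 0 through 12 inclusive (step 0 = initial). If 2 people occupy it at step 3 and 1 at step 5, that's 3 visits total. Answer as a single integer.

Answer: 1

Derivation:
Step 0: p0@(3,1) p1@(5,2) p2@(2,4) -> at (1,2): 0 [-], cum=0
Step 1: p0@(2,1) p1@(4,2) p2@(1,4) -> at (1,2): 0 [-], cum=0
Step 2: p0@(1,1) p1@(3,2) p2@(0,4) -> at (1,2): 0 [-], cum=0
Step 3: p0@(0,1) p1@(2,2) p2@(0,3) -> at (1,2): 0 [-], cum=0
Step 4: p0@ESC p1@(1,2) p2@ESC -> at (1,2): 1 [p1], cum=1
Step 5: p0@ESC p1@ESC p2@ESC -> at (1,2): 0 [-], cum=1
Total visits = 1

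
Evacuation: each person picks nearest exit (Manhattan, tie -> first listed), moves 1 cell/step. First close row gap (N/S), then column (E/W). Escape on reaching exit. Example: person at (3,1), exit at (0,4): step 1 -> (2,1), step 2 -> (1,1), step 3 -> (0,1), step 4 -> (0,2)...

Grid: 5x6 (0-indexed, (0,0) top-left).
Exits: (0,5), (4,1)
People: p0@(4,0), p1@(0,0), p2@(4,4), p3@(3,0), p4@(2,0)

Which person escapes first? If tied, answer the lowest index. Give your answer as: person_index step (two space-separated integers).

Answer: 0 1

Derivation:
Step 1: p0:(4,0)->(4,1)->EXIT | p1:(0,0)->(0,1) | p2:(4,4)->(4,3) | p3:(3,0)->(4,0) | p4:(2,0)->(3,0)
Step 2: p0:escaped | p1:(0,1)->(0,2) | p2:(4,3)->(4,2) | p3:(4,0)->(4,1)->EXIT | p4:(3,0)->(4,0)
Step 3: p0:escaped | p1:(0,2)->(0,3) | p2:(4,2)->(4,1)->EXIT | p3:escaped | p4:(4,0)->(4,1)->EXIT
Step 4: p0:escaped | p1:(0,3)->(0,4) | p2:escaped | p3:escaped | p4:escaped
Step 5: p0:escaped | p1:(0,4)->(0,5)->EXIT | p2:escaped | p3:escaped | p4:escaped
Exit steps: [1, 5, 3, 2, 3]
First to escape: p0 at step 1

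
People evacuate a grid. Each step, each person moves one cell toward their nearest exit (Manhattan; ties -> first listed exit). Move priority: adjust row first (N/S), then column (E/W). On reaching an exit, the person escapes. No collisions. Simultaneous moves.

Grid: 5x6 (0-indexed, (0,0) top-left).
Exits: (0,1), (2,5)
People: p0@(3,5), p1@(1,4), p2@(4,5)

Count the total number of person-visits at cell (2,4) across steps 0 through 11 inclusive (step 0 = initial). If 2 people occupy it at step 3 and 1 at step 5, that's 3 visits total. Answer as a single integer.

Step 0: p0@(3,5) p1@(1,4) p2@(4,5) -> at (2,4): 0 [-], cum=0
Step 1: p0@ESC p1@(2,4) p2@(3,5) -> at (2,4): 1 [p1], cum=1
Step 2: p0@ESC p1@ESC p2@ESC -> at (2,4): 0 [-], cum=1
Total visits = 1

Answer: 1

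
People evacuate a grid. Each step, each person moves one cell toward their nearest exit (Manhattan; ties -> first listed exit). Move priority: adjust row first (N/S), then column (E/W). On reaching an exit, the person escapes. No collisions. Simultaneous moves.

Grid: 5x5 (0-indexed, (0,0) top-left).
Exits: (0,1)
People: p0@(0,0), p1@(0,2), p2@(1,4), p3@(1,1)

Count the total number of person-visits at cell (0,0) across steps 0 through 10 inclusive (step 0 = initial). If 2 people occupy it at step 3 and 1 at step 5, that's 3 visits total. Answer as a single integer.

Answer: 1

Derivation:
Step 0: p0@(0,0) p1@(0,2) p2@(1,4) p3@(1,1) -> at (0,0): 1 [p0], cum=1
Step 1: p0@ESC p1@ESC p2@(0,4) p3@ESC -> at (0,0): 0 [-], cum=1
Step 2: p0@ESC p1@ESC p2@(0,3) p3@ESC -> at (0,0): 0 [-], cum=1
Step 3: p0@ESC p1@ESC p2@(0,2) p3@ESC -> at (0,0): 0 [-], cum=1
Step 4: p0@ESC p1@ESC p2@ESC p3@ESC -> at (0,0): 0 [-], cum=1
Total visits = 1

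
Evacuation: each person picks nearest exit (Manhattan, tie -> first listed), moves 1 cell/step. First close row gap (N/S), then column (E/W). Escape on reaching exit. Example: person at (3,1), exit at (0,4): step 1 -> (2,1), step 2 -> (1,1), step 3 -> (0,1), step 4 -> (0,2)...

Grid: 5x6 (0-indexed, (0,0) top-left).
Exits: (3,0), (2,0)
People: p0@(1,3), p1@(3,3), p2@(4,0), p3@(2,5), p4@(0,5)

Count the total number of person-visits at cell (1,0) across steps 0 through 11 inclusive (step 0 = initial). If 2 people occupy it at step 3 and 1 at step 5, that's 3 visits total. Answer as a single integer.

Step 0: p0@(1,3) p1@(3,3) p2@(4,0) p3@(2,5) p4@(0,5) -> at (1,0): 0 [-], cum=0
Step 1: p0@(2,3) p1@(3,2) p2@ESC p3@(2,4) p4@(1,5) -> at (1,0): 0 [-], cum=0
Step 2: p0@(2,2) p1@(3,1) p2@ESC p3@(2,3) p4@(2,5) -> at (1,0): 0 [-], cum=0
Step 3: p0@(2,1) p1@ESC p2@ESC p3@(2,2) p4@(2,4) -> at (1,0): 0 [-], cum=0
Step 4: p0@ESC p1@ESC p2@ESC p3@(2,1) p4@(2,3) -> at (1,0): 0 [-], cum=0
Step 5: p0@ESC p1@ESC p2@ESC p3@ESC p4@(2,2) -> at (1,0): 0 [-], cum=0
Step 6: p0@ESC p1@ESC p2@ESC p3@ESC p4@(2,1) -> at (1,0): 0 [-], cum=0
Step 7: p0@ESC p1@ESC p2@ESC p3@ESC p4@ESC -> at (1,0): 0 [-], cum=0
Total visits = 0

Answer: 0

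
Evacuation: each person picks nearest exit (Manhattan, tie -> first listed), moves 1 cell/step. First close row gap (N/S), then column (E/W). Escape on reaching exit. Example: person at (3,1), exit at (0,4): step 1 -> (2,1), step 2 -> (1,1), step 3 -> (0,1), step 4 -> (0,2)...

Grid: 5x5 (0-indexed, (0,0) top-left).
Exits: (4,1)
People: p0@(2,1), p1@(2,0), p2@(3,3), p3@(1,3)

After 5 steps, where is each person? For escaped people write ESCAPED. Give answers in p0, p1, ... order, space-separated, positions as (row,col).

Step 1: p0:(2,1)->(3,1) | p1:(2,0)->(3,0) | p2:(3,3)->(4,3) | p3:(1,3)->(2,3)
Step 2: p0:(3,1)->(4,1)->EXIT | p1:(3,0)->(4,0) | p2:(4,3)->(4,2) | p3:(2,3)->(3,3)
Step 3: p0:escaped | p1:(4,0)->(4,1)->EXIT | p2:(4,2)->(4,1)->EXIT | p3:(3,3)->(4,3)
Step 4: p0:escaped | p1:escaped | p2:escaped | p3:(4,3)->(4,2)
Step 5: p0:escaped | p1:escaped | p2:escaped | p3:(4,2)->(4,1)->EXIT

ESCAPED ESCAPED ESCAPED ESCAPED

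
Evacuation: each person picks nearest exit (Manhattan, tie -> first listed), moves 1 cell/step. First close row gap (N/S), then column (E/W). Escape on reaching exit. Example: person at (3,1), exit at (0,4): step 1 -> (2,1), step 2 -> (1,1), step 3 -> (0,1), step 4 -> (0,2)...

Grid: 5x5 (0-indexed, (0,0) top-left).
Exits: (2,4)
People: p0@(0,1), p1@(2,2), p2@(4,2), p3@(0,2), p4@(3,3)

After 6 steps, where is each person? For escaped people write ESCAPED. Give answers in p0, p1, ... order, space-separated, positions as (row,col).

Step 1: p0:(0,1)->(1,1) | p1:(2,2)->(2,3) | p2:(4,2)->(3,2) | p3:(0,2)->(1,2) | p4:(3,3)->(2,3)
Step 2: p0:(1,1)->(2,1) | p1:(2,3)->(2,4)->EXIT | p2:(3,2)->(2,2) | p3:(1,2)->(2,2) | p4:(2,3)->(2,4)->EXIT
Step 3: p0:(2,1)->(2,2) | p1:escaped | p2:(2,2)->(2,3) | p3:(2,2)->(2,3) | p4:escaped
Step 4: p0:(2,2)->(2,3) | p1:escaped | p2:(2,3)->(2,4)->EXIT | p3:(2,3)->(2,4)->EXIT | p4:escaped
Step 5: p0:(2,3)->(2,4)->EXIT | p1:escaped | p2:escaped | p3:escaped | p4:escaped

ESCAPED ESCAPED ESCAPED ESCAPED ESCAPED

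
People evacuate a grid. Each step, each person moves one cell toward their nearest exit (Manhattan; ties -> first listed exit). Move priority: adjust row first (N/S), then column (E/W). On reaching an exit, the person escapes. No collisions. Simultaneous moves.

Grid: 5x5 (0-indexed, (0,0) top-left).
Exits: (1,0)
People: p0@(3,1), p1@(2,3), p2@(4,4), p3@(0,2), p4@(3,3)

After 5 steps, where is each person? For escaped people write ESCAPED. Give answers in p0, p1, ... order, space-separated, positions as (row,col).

Step 1: p0:(3,1)->(2,1) | p1:(2,3)->(1,3) | p2:(4,4)->(3,4) | p3:(0,2)->(1,2) | p4:(3,3)->(2,3)
Step 2: p0:(2,1)->(1,1) | p1:(1,3)->(1,2) | p2:(3,4)->(2,4) | p3:(1,2)->(1,1) | p4:(2,3)->(1,3)
Step 3: p0:(1,1)->(1,0)->EXIT | p1:(1,2)->(1,1) | p2:(2,4)->(1,4) | p3:(1,1)->(1,0)->EXIT | p4:(1,3)->(1,2)
Step 4: p0:escaped | p1:(1,1)->(1,0)->EXIT | p2:(1,4)->(1,3) | p3:escaped | p4:(1,2)->(1,1)
Step 5: p0:escaped | p1:escaped | p2:(1,3)->(1,2) | p3:escaped | p4:(1,1)->(1,0)->EXIT

ESCAPED ESCAPED (1,2) ESCAPED ESCAPED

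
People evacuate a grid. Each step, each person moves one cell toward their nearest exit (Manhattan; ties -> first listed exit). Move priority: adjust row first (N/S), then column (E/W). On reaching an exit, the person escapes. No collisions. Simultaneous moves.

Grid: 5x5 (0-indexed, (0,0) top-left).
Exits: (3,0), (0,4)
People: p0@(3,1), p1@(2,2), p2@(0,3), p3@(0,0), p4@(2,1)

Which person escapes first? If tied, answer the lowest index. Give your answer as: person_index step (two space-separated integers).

Step 1: p0:(3,1)->(3,0)->EXIT | p1:(2,2)->(3,2) | p2:(0,3)->(0,4)->EXIT | p3:(0,0)->(1,0) | p4:(2,1)->(3,1)
Step 2: p0:escaped | p1:(3,2)->(3,1) | p2:escaped | p3:(1,0)->(2,0) | p4:(3,1)->(3,0)->EXIT
Step 3: p0:escaped | p1:(3,1)->(3,0)->EXIT | p2:escaped | p3:(2,0)->(3,0)->EXIT | p4:escaped
Exit steps: [1, 3, 1, 3, 2]
First to escape: p0 at step 1

Answer: 0 1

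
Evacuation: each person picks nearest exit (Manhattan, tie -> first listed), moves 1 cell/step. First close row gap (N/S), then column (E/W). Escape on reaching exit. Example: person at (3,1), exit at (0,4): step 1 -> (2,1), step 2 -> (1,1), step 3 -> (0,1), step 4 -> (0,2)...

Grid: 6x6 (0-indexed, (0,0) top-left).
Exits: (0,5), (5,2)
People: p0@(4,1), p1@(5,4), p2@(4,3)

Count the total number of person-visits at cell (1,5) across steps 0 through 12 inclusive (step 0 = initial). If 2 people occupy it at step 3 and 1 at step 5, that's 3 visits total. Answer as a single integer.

Answer: 0

Derivation:
Step 0: p0@(4,1) p1@(5,4) p2@(4,3) -> at (1,5): 0 [-], cum=0
Step 1: p0@(5,1) p1@(5,3) p2@(5,3) -> at (1,5): 0 [-], cum=0
Step 2: p0@ESC p1@ESC p2@ESC -> at (1,5): 0 [-], cum=0
Total visits = 0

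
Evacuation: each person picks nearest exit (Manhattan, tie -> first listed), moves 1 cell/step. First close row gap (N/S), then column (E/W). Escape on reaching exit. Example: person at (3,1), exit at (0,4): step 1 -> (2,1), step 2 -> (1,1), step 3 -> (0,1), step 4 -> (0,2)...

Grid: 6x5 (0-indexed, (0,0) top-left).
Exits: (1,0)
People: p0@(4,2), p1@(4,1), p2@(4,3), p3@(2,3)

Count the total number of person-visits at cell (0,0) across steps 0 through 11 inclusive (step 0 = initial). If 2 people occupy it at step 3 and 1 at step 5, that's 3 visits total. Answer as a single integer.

Step 0: p0@(4,2) p1@(4,1) p2@(4,3) p3@(2,3) -> at (0,0): 0 [-], cum=0
Step 1: p0@(3,2) p1@(3,1) p2@(3,3) p3@(1,3) -> at (0,0): 0 [-], cum=0
Step 2: p0@(2,2) p1@(2,1) p2@(2,3) p3@(1,2) -> at (0,0): 0 [-], cum=0
Step 3: p0@(1,2) p1@(1,1) p2@(1,3) p3@(1,1) -> at (0,0): 0 [-], cum=0
Step 4: p0@(1,1) p1@ESC p2@(1,2) p3@ESC -> at (0,0): 0 [-], cum=0
Step 5: p0@ESC p1@ESC p2@(1,1) p3@ESC -> at (0,0): 0 [-], cum=0
Step 6: p0@ESC p1@ESC p2@ESC p3@ESC -> at (0,0): 0 [-], cum=0
Total visits = 0

Answer: 0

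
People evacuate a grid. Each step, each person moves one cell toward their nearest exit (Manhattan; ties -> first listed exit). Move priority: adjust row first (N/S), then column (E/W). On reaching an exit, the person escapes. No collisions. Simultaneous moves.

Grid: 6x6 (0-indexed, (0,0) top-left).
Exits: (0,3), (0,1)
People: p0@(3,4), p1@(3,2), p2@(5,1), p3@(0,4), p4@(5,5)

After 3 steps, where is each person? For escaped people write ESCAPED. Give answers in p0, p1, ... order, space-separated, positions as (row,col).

Step 1: p0:(3,4)->(2,4) | p1:(3,2)->(2,2) | p2:(5,1)->(4,1) | p3:(0,4)->(0,3)->EXIT | p4:(5,5)->(4,5)
Step 2: p0:(2,4)->(1,4) | p1:(2,2)->(1,2) | p2:(4,1)->(3,1) | p3:escaped | p4:(4,5)->(3,5)
Step 3: p0:(1,4)->(0,4) | p1:(1,2)->(0,2) | p2:(3,1)->(2,1) | p3:escaped | p4:(3,5)->(2,5)

(0,4) (0,2) (2,1) ESCAPED (2,5)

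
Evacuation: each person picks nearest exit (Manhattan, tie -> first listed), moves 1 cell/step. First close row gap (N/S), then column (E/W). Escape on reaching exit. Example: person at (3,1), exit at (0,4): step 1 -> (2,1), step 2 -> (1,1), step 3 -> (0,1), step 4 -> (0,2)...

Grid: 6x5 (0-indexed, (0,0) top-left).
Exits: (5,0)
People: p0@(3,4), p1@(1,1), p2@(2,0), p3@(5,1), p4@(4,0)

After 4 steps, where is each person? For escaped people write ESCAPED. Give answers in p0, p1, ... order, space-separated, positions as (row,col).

Step 1: p0:(3,4)->(4,4) | p1:(1,1)->(2,1) | p2:(2,0)->(3,0) | p3:(5,1)->(5,0)->EXIT | p4:(4,0)->(5,0)->EXIT
Step 2: p0:(4,4)->(5,4) | p1:(2,1)->(3,1) | p2:(3,0)->(4,0) | p3:escaped | p4:escaped
Step 3: p0:(5,4)->(5,3) | p1:(3,1)->(4,1) | p2:(4,0)->(5,0)->EXIT | p3:escaped | p4:escaped
Step 4: p0:(5,3)->(5,2) | p1:(4,1)->(5,1) | p2:escaped | p3:escaped | p4:escaped

(5,2) (5,1) ESCAPED ESCAPED ESCAPED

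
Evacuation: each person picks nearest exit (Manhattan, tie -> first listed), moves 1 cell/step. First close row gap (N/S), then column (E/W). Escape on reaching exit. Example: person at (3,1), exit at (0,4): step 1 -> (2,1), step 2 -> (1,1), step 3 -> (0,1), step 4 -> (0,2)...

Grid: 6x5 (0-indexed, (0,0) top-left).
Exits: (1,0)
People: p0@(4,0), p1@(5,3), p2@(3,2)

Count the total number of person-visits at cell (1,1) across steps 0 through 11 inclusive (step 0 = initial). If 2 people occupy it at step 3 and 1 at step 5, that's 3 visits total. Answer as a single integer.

Step 0: p0@(4,0) p1@(5,3) p2@(3,2) -> at (1,1): 0 [-], cum=0
Step 1: p0@(3,0) p1@(4,3) p2@(2,2) -> at (1,1): 0 [-], cum=0
Step 2: p0@(2,0) p1@(3,3) p2@(1,2) -> at (1,1): 0 [-], cum=0
Step 3: p0@ESC p1@(2,3) p2@(1,1) -> at (1,1): 1 [p2], cum=1
Step 4: p0@ESC p1@(1,3) p2@ESC -> at (1,1): 0 [-], cum=1
Step 5: p0@ESC p1@(1,2) p2@ESC -> at (1,1): 0 [-], cum=1
Step 6: p0@ESC p1@(1,1) p2@ESC -> at (1,1): 1 [p1], cum=2
Step 7: p0@ESC p1@ESC p2@ESC -> at (1,1): 0 [-], cum=2
Total visits = 2

Answer: 2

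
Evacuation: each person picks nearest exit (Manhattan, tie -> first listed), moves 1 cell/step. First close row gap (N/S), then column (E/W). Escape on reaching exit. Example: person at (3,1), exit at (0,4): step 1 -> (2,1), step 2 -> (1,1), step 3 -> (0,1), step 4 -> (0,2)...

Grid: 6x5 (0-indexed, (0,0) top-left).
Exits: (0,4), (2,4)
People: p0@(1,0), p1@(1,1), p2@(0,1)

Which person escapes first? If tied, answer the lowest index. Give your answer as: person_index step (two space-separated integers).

Answer: 2 3

Derivation:
Step 1: p0:(1,0)->(0,0) | p1:(1,1)->(0,1) | p2:(0,1)->(0,2)
Step 2: p0:(0,0)->(0,1) | p1:(0,1)->(0,2) | p2:(0,2)->(0,3)
Step 3: p0:(0,1)->(0,2) | p1:(0,2)->(0,3) | p2:(0,3)->(0,4)->EXIT
Step 4: p0:(0,2)->(0,3) | p1:(0,3)->(0,4)->EXIT | p2:escaped
Step 5: p0:(0,3)->(0,4)->EXIT | p1:escaped | p2:escaped
Exit steps: [5, 4, 3]
First to escape: p2 at step 3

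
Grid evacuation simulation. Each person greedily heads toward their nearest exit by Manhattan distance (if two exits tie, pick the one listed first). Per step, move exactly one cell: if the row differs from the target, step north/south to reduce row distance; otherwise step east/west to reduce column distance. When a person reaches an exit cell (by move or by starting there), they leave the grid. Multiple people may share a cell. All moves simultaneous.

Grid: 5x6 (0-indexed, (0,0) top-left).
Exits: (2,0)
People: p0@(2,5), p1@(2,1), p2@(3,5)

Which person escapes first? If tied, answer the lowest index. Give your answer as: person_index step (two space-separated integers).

Step 1: p0:(2,5)->(2,4) | p1:(2,1)->(2,0)->EXIT | p2:(3,5)->(2,5)
Step 2: p0:(2,4)->(2,3) | p1:escaped | p2:(2,5)->(2,4)
Step 3: p0:(2,3)->(2,2) | p1:escaped | p2:(2,4)->(2,3)
Step 4: p0:(2,2)->(2,1) | p1:escaped | p2:(2,3)->(2,2)
Step 5: p0:(2,1)->(2,0)->EXIT | p1:escaped | p2:(2,2)->(2,1)
Step 6: p0:escaped | p1:escaped | p2:(2,1)->(2,0)->EXIT
Exit steps: [5, 1, 6]
First to escape: p1 at step 1

Answer: 1 1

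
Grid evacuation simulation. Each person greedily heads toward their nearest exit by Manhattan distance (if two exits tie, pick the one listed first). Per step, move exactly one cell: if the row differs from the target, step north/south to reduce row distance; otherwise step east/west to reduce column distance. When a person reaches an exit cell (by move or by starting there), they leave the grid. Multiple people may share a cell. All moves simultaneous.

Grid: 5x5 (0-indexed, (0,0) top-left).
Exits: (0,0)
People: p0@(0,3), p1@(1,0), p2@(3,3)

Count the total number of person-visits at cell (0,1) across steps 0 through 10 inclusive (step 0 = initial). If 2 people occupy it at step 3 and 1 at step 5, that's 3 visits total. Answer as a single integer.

Step 0: p0@(0,3) p1@(1,0) p2@(3,3) -> at (0,1): 0 [-], cum=0
Step 1: p0@(0,2) p1@ESC p2@(2,3) -> at (0,1): 0 [-], cum=0
Step 2: p0@(0,1) p1@ESC p2@(1,3) -> at (0,1): 1 [p0], cum=1
Step 3: p0@ESC p1@ESC p2@(0,3) -> at (0,1): 0 [-], cum=1
Step 4: p0@ESC p1@ESC p2@(0,2) -> at (0,1): 0 [-], cum=1
Step 5: p0@ESC p1@ESC p2@(0,1) -> at (0,1): 1 [p2], cum=2
Step 6: p0@ESC p1@ESC p2@ESC -> at (0,1): 0 [-], cum=2
Total visits = 2

Answer: 2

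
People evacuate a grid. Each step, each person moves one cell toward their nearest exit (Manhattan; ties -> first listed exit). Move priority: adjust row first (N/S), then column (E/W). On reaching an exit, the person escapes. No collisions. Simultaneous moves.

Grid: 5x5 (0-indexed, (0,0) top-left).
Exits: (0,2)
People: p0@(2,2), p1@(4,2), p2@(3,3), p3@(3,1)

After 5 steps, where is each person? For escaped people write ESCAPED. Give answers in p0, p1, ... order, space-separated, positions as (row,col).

Step 1: p0:(2,2)->(1,2) | p1:(4,2)->(3,2) | p2:(3,3)->(2,3) | p3:(3,1)->(2,1)
Step 2: p0:(1,2)->(0,2)->EXIT | p1:(3,2)->(2,2) | p2:(2,3)->(1,3) | p3:(2,1)->(1,1)
Step 3: p0:escaped | p1:(2,2)->(1,2) | p2:(1,3)->(0,3) | p3:(1,1)->(0,1)
Step 4: p0:escaped | p1:(1,2)->(0,2)->EXIT | p2:(0,3)->(0,2)->EXIT | p3:(0,1)->(0,2)->EXIT

ESCAPED ESCAPED ESCAPED ESCAPED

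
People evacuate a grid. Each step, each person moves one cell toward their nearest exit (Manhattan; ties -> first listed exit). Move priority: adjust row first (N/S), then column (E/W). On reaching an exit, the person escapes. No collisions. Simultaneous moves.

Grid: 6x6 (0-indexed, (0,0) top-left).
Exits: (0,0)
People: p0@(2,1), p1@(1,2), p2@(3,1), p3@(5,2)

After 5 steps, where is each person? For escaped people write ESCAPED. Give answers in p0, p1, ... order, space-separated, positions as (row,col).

Step 1: p0:(2,1)->(1,1) | p1:(1,2)->(0,2) | p2:(3,1)->(2,1) | p3:(5,2)->(4,2)
Step 2: p0:(1,1)->(0,1) | p1:(0,2)->(0,1) | p2:(2,1)->(1,1) | p3:(4,2)->(3,2)
Step 3: p0:(0,1)->(0,0)->EXIT | p1:(0,1)->(0,0)->EXIT | p2:(1,1)->(0,1) | p3:(3,2)->(2,2)
Step 4: p0:escaped | p1:escaped | p2:(0,1)->(0,0)->EXIT | p3:(2,2)->(1,2)
Step 5: p0:escaped | p1:escaped | p2:escaped | p3:(1,2)->(0,2)

ESCAPED ESCAPED ESCAPED (0,2)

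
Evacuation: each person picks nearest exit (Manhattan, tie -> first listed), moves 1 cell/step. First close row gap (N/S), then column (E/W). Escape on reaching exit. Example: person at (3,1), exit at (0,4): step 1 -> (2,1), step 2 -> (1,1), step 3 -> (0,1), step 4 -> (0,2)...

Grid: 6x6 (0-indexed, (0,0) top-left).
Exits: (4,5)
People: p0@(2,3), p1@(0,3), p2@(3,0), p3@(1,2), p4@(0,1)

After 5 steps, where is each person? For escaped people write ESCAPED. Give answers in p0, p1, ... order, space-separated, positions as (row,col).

Step 1: p0:(2,3)->(3,3) | p1:(0,3)->(1,3) | p2:(3,0)->(4,0) | p3:(1,2)->(2,2) | p4:(0,1)->(1,1)
Step 2: p0:(3,3)->(4,3) | p1:(1,3)->(2,3) | p2:(4,0)->(4,1) | p3:(2,2)->(3,2) | p4:(1,1)->(2,1)
Step 3: p0:(4,3)->(4,4) | p1:(2,3)->(3,3) | p2:(4,1)->(4,2) | p3:(3,2)->(4,2) | p4:(2,1)->(3,1)
Step 4: p0:(4,4)->(4,5)->EXIT | p1:(3,3)->(4,3) | p2:(4,2)->(4,3) | p3:(4,2)->(4,3) | p4:(3,1)->(4,1)
Step 5: p0:escaped | p1:(4,3)->(4,4) | p2:(4,3)->(4,4) | p3:(4,3)->(4,4) | p4:(4,1)->(4,2)

ESCAPED (4,4) (4,4) (4,4) (4,2)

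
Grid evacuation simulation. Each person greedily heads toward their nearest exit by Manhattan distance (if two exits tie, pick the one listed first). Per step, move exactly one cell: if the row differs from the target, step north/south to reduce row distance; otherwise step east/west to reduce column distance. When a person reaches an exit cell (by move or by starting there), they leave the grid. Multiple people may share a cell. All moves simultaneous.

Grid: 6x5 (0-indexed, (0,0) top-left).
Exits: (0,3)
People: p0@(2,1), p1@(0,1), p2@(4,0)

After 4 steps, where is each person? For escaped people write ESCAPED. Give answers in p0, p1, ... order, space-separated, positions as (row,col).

Step 1: p0:(2,1)->(1,1) | p1:(0,1)->(0,2) | p2:(4,0)->(3,0)
Step 2: p0:(1,1)->(0,1) | p1:(0,2)->(0,3)->EXIT | p2:(3,0)->(2,0)
Step 3: p0:(0,1)->(0,2) | p1:escaped | p2:(2,0)->(1,0)
Step 4: p0:(0,2)->(0,3)->EXIT | p1:escaped | p2:(1,0)->(0,0)

ESCAPED ESCAPED (0,0)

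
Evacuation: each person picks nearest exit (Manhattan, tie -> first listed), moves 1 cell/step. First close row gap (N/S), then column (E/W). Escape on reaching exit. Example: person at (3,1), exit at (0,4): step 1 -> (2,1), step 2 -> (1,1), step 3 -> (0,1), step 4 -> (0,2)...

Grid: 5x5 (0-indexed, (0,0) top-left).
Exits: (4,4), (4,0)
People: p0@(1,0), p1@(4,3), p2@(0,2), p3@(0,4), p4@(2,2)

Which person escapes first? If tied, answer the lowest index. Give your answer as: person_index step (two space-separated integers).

Step 1: p0:(1,0)->(2,0) | p1:(4,3)->(4,4)->EXIT | p2:(0,2)->(1,2) | p3:(0,4)->(1,4) | p4:(2,2)->(3,2)
Step 2: p0:(2,0)->(3,0) | p1:escaped | p2:(1,2)->(2,2) | p3:(1,4)->(2,4) | p4:(3,2)->(4,2)
Step 3: p0:(3,0)->(4,0)->EXIT | p1:escaped | p2:(2,2)->(3,2) | p3:(2,4)->(3,4) | p4:(4,2)->(4,3)
Step 4: p0:escaped | p1:escaped | p2:(3,2)->(4,2) | p3:(3,4)->(4,4)->EXIT | p4:(4,3)->(4,4)->EXIT
Step 5: p0:escaped | p1:escaped | p2:(4,2)->(4,3) | p3:escaped | p4:escaped
Step 6: p0:escaped | p1:escaped | p2:(4,3)->(4,4)->EXIT | p3:escaped | p4:escaped
Exit steps: [3, 1, 6, 4, 4]
First to escape: p1 at step 1

Answer: 1 1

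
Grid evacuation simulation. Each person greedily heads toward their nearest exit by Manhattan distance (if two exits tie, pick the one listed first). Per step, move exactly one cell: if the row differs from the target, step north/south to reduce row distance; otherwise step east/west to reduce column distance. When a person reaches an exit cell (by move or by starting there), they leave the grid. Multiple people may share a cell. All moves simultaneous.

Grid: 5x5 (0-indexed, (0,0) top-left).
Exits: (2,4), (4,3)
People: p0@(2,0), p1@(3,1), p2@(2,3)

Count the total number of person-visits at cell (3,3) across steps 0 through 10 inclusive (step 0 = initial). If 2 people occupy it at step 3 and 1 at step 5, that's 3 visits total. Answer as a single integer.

Answer: 0

Derivation:
Step 0: p0@(2,0) p1@(3,1) p2@(2,3) -> at (3,3): 0 [-], cum=0
Step 1: p0@(2,1) p1@(4,1) p2@ESC -> at (3,3): 0 [-], cum=0
Step 2: p0@(2,2) p1@(4,2) p2@ESC -> at (3,3): 0 [-], cum=0
Step 3: p0@(2,3) p1@ESC p2@ESC -> at (3,3): 0 [-], cum=0
Step 4: p0@ESC p1@ESC p2@ESC -> at (3,3): 0 [-], cum=0
Total visits = 0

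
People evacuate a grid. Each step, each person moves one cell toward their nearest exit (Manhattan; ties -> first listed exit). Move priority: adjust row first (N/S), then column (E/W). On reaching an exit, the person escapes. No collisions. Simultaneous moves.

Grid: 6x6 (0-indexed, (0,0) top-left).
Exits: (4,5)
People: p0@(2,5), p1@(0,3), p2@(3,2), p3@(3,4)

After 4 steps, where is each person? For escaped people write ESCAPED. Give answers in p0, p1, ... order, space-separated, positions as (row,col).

Step 1: p0:(2,5)->(3,5) | p1:(0,3)->(1,3) | p2:(3,2)->(4,2) | p3:(3,4)->(4,4)
Step 2: p0:(3,5)->(4,5)->EXIT | p1:(1,3)->(2,3) | p2:(4,2)->(4,3) | p3:(4,4)->(4,5)->EXIT
Step 3: p0:escaped | p1:(2,3)->(3,3) | p2:(4,3)->(4,4) | p3:escaped
Step 4: p0:escaped | p1:(3,3)->(4,3) | p2:(4,4)->(4,5)->EXIT | p3:escaped

ESCAPED (4,3) ESCAPED ESCAPED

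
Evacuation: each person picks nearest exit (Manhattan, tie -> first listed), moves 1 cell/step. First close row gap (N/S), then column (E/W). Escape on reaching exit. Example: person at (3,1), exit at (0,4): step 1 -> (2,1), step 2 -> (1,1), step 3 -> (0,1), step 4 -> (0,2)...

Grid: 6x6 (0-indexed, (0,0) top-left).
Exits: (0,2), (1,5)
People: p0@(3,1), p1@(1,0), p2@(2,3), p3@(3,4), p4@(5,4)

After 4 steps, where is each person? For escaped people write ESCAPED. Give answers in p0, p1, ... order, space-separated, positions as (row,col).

Step 1: p0:(3,1)->(2,1) | p1:(1,0)->(0,0) | p2:(2,3)->(1,3) | p3:(3,4)->(2,4) | p4:(5,4)->(4,4)
Step 2: p0:(2,1)->(1,1) | p1:(0,0)->(0,1) | p2:(1,3)->(0,3) | p3:(2,4)->(1,4) | p4:(4,4)->(3,4)
Step 3: p0:(1,1)->(0,1) | p1:(0,1)->(0,2)->EXIT | p2:(0,3)->(0,2)->EXIT | p3:(1,4)->(1,5)->EXIT | p4:(3,4)->(2,4)
Step 4: p0:(0,1)->(0,2)->EXIT | p1:escaped | p2:escaped | p3:escaped | p4:(2,4)->(1,4)

ESCAPED ESCAPED ESCAPED ESCAPED (1,4)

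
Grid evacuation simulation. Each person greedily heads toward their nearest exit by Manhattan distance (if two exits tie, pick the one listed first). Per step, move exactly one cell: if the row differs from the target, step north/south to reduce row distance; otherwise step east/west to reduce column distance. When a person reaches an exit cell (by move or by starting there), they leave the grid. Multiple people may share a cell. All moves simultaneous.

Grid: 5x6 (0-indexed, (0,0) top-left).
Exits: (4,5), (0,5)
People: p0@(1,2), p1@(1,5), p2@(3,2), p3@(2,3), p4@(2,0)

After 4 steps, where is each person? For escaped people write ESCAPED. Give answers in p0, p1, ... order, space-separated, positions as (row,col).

Step 1: p0:(1,2)->(0,2) | p1:(1,5)->(0,5)->EXIT | p2:(3,2)->(4,2) | p3:(2,3)->(3,3) | p4:(2,0)->(3,0)
Step 2: p0:(0,2)->(0,3) | p1:escaped | p2:(4,2)->(4,3) | p3:(3,3)->(4,3) | p4:(3,0)->(4,0)
Step 3: p0:(0,3)->(0,4) | p1:escaped | p2:(4,3)->(4,4) | p3:(4,3)->(4,4) | p4:(4,0)->(4,1)
Step 4: p0:(0,4)->(0,5)->EXIT | p1:escaped | p2:(4,4)->(4,5)->EXIT | p3:(4,4)->(4,5)->EXIT | p4:(4,1)->(4,2)

ESCAPED ESCAPED ESCAPED ESCAPED (4,2)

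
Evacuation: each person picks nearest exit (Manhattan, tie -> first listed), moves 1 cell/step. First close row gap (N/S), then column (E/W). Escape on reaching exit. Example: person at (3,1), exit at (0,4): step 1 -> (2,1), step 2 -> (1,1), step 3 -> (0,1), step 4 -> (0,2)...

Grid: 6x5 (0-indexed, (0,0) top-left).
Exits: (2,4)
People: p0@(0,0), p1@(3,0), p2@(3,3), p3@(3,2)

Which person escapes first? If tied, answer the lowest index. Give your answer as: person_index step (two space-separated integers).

Answer: 2 2

Derivation:
Step 1: p0:(0,0)->(1,0) | p1:(3,0)->(2,0) | p2:(3,3)->(2,3) | p3:(3,2)->(2,2)
Step 2: p0:(1,0)->(2,0) | p1:(2,0)->(2,1) | p2:(2,3)->(2,4)->EXIT | p3:(2,2)->(2,3)
Step 3: p0:(2,0)->(2,1) | p1:(2,1)->(2,2) | p2:escaped | p3:(2,3)->(2,4)->EXIT
Step 4: p0:(2,1)->(2,2) | p1:(2,2)->(2,3) | p2:escaped | p3:escaped
Step 5: p0:(2,2)->(2,3) | p1:(2,3)->(2,4)->EXIT | p2:escaped | p3:escaped
Step 6: p0:(2,3)->(2,4)->EXIT | p1:escaped | p2:escaped | p3:escaped
Exit steps: [6, 5, 2, 3]
First to escape: p2 at step 2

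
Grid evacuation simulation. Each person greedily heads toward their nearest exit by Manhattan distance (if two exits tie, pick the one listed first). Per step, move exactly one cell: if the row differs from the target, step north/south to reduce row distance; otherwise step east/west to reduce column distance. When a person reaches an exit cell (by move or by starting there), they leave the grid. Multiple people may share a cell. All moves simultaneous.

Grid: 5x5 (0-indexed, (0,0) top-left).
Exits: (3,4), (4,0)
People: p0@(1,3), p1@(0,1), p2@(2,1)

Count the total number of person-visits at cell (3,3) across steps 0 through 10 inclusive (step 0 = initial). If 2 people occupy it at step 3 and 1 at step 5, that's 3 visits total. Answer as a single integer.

Answer: 1

Derivation:
Step 0: p0@(1,3) p1@(0,1) p2@(2,1) -> at (3,3): 0 [-], cum=0
Step 1: p0@(2,3) p1@(1,1) p2@(3,1) -> at (3,3): 0 [-], cum=0
Step 2: p0@(3,3) p1@(2,1) p2@(4,1) -> at (3,3): 1 [p0], cum=1
Step 3: p0@ESC p1@(3,1) p2@ESC -> at (3,3): 0 [-], cum=1
Step 4: p0@ESC p1@(4,1) p2@ESC -> at (3,3): 0 [-], cum=1
Step 5: p0@ESC p1@ESC p2@ESC -> at (3,3): 0 [-], cum=1
Total visits = 1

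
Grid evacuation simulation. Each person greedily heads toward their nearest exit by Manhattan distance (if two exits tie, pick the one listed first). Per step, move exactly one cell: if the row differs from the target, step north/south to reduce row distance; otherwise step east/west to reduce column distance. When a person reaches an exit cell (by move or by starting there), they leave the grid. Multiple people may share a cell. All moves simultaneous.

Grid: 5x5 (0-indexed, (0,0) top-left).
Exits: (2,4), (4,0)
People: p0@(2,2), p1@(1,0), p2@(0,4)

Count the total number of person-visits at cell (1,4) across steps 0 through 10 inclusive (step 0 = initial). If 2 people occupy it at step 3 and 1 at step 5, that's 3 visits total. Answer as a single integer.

Answer: 1

Derivation:
Step 0: p0@(2,2) p1@(1,0) p2@(0,4) -> at (1,4): 0 [-], cum=0
Step 1: p0@(2,3) p1@(2,0) p2@(1,4) -> at (1,4): 1 [p2], cum=1
Step 2: p0@ESC p1@(3,0) p2@ESC -> at (1,4): 0 [-], cum=1
Step 3: p0@ESC p1@ESC p2@ESC -> at (1,4): 0 [-], cum=1
Total visits = 1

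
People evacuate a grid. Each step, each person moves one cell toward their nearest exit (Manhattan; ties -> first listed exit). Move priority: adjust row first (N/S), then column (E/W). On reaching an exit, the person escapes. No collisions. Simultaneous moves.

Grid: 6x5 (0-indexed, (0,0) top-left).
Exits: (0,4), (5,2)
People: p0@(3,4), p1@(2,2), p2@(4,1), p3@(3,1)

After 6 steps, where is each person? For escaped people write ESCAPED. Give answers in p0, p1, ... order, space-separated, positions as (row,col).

Step 1: p0:(3,4)->(2,4) | p1:(2,2)->(3,2) | p2:(4,1)->(5,1) | p3:(3,1)->(4,1)
Step 2: p0:(2,4)->(1,4) | p1:(3,2)->(4,2) | p2:(5,1)->(5,2)->EXIT | p3:(4,1)->(5,1)
Step 3: p0:(1,4)->(0,4)->EXIT | p1:(4,2)->(5,2)->EXIT | p2:escaped | p3:(5,1)->(5,2)->EXIT

ESCAPED ESCAPED ESCAPED ESCAPED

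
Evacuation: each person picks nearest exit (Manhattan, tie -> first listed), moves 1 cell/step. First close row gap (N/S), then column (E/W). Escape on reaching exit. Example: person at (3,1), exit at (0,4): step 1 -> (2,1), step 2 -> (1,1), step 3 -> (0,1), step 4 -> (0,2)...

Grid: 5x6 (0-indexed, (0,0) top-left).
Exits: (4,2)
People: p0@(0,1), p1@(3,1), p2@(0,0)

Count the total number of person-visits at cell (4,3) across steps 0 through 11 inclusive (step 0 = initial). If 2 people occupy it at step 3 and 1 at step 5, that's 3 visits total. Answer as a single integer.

Answer: 0

Derivation:
Step 0: p0@(0,1) p1@(3,1) p2@(0,0) -> at (4,3): 0 [-], cum=0
Step 1: p0@(1,1) p1@(4,1) p2@(1,0) -> at (4,3): 0 [-], cum=0
Step 2: p0@(2,1) p1@ESC p2@(2,0) -> at (4,3): 0 [-], cum=0
Step 3: p0@(3,1) p1@ESC p2@(3,0) -> at (4,3): 0 [-], cum=0
Step 4: p0@(4,1) p1@ESC p2@(4,0) -> at (4,3): 0 [-], cum=0
Step 5: p0@ESC p1@ESC p2@(4,1) -> at (4,3): 0 [-], cum=0
Step 6: p0@ESC p1@ESC p2@ESC -> at (4,3): 0 [-], cum=0
Total visits = 0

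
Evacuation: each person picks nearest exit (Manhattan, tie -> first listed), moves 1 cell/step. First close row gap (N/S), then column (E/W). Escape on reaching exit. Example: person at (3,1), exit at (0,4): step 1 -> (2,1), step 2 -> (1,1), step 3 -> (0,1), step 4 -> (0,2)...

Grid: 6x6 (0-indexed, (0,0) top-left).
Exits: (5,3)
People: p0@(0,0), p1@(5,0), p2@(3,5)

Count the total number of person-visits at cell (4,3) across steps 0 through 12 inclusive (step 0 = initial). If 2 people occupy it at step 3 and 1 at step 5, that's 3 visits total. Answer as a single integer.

Answer: 0

Derivation:
Step 0: p0@(0,0) p1@(5,0) p2@(3,5) -> at (4,3): 0 [-], cum=0
Step 1: p0@(1,0) p1@(5,1) p2@(4,5) -> at (4,3): 0 [-], cum=0
Step 2: p0@(2,0) p1@(5,2) p2@(5,5) -> at (4,3): 0 [-], cum=0
Step 3: p0@(3,0) p1@ESC p2@(5,4) -> at (4,3): 0 [-], cum=0
Step 4: p0@(4,0) p1@ESC p2@ESC -> at (4,3): 0 [-], cum=0
Step 5: p0@(5,0) p1@ESC p2@ESC -> at (4,3): 0 [-], cum=0
Step 6: p0@(5,1) p1@ESC p2@ESC -> at (4,3): 0 [-], cum=0
Step 7: p0@(5,2) p1@ESC p2@ESC -> at (4,3): 0 [-], cum=0
Step 8: p0@ESC p1@ESC p2@ESC -> at (4,3): 0 [-], cum=0
Total visits = 0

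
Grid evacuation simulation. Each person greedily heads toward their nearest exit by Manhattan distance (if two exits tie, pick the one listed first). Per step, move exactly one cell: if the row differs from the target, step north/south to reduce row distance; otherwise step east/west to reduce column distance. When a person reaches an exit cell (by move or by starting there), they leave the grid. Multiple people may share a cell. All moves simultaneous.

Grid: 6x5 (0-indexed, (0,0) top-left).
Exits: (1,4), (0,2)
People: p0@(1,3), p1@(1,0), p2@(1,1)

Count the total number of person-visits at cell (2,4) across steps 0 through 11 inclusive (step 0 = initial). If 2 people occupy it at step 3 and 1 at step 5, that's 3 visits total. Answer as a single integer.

Answer: 0

Derivation:
Step 0: p0@(1,3) p1@(1,0) p2@(1,1) -> at (2,4): 0 [-], cum=0
Step 1: p0@ESC p1@(0,0) p2@(0,1) -> at (2,4): 0 [-], cum=0
Step 2: p0@ESC p1@(0,1) p2@ESC -> at (2,4): 0 [-], cum=0
Step 3: p0@ESC p1@ESC p2@ESC -> at (2,4): 0 [-], cum=0
Total visits = 0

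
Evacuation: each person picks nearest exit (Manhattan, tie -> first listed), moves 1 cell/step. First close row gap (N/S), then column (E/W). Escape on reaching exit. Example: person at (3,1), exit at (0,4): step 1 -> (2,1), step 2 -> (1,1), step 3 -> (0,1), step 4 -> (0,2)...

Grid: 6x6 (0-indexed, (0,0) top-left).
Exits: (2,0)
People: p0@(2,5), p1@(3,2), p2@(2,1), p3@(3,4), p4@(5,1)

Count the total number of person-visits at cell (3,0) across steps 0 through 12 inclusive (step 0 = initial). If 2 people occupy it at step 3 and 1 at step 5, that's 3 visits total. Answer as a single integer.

Step 0: p0@(2,5) p1@(3,2) p2@(2,1) p3@(3,4) p4@(5,1) -> at (3,0): 0 [-], cum=0
Step 1: p0@(2,4) p1@(2,2) p2@ESC p3@(2,4) p4@(4,1) -> at (3,0): 0 [-], cum=0
Step 2: p0@(2,3) p1@(2,1) p2@ESC p3@(2,3) p4@(3,1) -> at (3,0): 0 [-], cum=0
Step 3: p0@(2,2) p1@ESC p2@ESC p3@(2,2) p4@(2,1) -> at (3,0): 0 [-], cum=0
Step 4: p0@(2,1) p1@ESC p2@ESC p3@(2,1) p4@ESC -> at (3,0): 0 [-], cum=0
Step 5: p0@ESC p1@ESC p2@ESC p3@ESC p4@ESC -> at (3,0): 0 [-], cum=0
Total visits = 0

Answer: 0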